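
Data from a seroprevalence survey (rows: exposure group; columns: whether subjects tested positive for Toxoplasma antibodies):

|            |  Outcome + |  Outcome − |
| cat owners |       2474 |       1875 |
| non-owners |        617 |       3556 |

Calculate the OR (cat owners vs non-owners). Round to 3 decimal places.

OR = (2474 × 3556) / (1875 × 617) = 8797544/1156875 ≈ 7.605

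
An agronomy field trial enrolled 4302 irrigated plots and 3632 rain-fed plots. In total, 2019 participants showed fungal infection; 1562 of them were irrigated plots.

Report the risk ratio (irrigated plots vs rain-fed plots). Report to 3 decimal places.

irrigated plots without the outcome: 4302 − 1562 = 2740
rain-fed plots with the outcome: 2019 − 1562 = 457
rain-fed plots without the outcome: 3632 − 457 = 3175
risk, irrigated plots = 1562/4302 = 0.3631
risk, rain-fed plots = 457/3632 = 0.1258
RR = 0.3631 / 0.1258 = 2.886

2.886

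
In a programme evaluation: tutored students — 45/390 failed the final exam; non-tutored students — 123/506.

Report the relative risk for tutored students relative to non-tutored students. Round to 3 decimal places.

risk, tutored students = 45/390 = 0.1154
risk, non-tutored students = 123/506 = 0.2431
RR = 0.1154 / 0.2431 = 0.475

0.475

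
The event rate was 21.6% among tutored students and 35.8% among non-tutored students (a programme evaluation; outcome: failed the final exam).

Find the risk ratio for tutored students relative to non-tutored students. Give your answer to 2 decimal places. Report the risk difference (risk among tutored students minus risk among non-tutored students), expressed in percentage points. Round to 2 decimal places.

RR = 0.60; RD = -14.20

RR = 0.2160 / 0.3580 = 0.60
risk difference = 0.2160 − 0.3580 = -0.1420 → -14.20 percentage points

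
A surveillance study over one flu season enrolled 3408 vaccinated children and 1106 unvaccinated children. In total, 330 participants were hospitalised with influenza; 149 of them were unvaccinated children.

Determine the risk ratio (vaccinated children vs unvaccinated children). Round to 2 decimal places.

vaccinated children with the outcome: 330 − 149 = 181
vaccinated children without the outcome: 3408 − 181 = 3227
unvaccinated children without the outcome: 1106 − 149 = 957
risk, vaccinated children = 181/3408 = 0.0531
risk, unvaccinated children = 149/1106 = 0.1347
RR = 0.0531 / 0.1347 = 0.39

0.39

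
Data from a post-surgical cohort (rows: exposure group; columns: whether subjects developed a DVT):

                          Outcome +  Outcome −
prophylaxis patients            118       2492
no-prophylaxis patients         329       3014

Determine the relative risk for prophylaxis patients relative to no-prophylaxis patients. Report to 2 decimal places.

risk, prophylaxis patients = 118/2610 = 0.04521
risk, no-prophylaxis patients = 329/3343 = 0.09841
RR = 0.04521 / 0.09841 = 0.46

RR ≈ 0.46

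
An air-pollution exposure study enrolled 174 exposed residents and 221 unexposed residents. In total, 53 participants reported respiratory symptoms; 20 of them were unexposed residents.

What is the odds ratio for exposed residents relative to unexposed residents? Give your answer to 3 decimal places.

exposed residents with the outcome: 53 − 20 = 33
exposed residents without the outcome: 174 − 33 = 141
unexposed residents without the outcome: 221 − 20 = 201
OR = (33 × 201) / (141 × 20) = 6633/2820 ≈ 2.352

OR: 2.352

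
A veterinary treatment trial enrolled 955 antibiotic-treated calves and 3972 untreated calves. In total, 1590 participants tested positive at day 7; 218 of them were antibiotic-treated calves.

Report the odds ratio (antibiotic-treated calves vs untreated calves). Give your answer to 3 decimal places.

0.561

antibiotic-treated calves without the outcome: 955 − 218 = 737
untreated calves with the outcome: 1590 − 218 = 1372
untreated calves without the outcome: 3972 − 1372 = 2600
odds, antibiotic-treated calves = 218/737 = 0.2958
odds, untreated calves = 1372/2600 = 0.5277
OR = 0.2958 / 0.5277 = 0.561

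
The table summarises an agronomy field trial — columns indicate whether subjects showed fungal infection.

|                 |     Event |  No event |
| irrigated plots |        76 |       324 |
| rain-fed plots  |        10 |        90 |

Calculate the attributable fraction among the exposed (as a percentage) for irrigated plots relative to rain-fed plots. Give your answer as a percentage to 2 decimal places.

risk, irrigated plots = 76/400 = 0.1900
risk, rain-fed plots = 10/100 = 0.1000
AR% = (0.1900 − 0.1000) / 0.1900 = 0.4737 → 47.37%

AR%: 47.37%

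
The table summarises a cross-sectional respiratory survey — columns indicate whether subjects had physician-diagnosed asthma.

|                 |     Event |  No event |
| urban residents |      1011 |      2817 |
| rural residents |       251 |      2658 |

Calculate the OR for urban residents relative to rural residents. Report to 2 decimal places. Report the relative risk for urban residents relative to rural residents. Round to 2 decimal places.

OR = (1011 × 2658) / (2817 × 251) = 2687238/707067 ≈ 3.80
risk, urban residents = 1011/3828 = 0.2641
risk, rural residents = 251/2909 = 0.0863
RR = 0.2641 / 0.0863 = 3.06

OR = 3.80; RR = 3.06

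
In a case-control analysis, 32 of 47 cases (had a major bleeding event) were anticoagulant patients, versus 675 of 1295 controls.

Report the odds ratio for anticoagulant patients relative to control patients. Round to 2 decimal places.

OR = (32 × 620) / (675 × 15) = 19840/10125 ≈ 1.96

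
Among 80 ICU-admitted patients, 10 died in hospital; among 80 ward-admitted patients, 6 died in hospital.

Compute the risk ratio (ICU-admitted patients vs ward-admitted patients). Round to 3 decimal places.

risk, ICU-admitted patients = 10/80 = 0.1250
risk, ward-admitted patients = 6/80 = 0.0750
RR = 0.1250 / 0.0750 = 1.667

1.667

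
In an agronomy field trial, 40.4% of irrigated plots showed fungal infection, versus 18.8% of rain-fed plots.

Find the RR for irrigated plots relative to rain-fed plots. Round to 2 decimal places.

RR = 0.4040 / 0.1880 = 2.15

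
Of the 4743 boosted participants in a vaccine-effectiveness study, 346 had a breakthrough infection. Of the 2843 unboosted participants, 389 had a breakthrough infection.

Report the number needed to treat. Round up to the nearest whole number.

16

risk, boosted participants = 346/4743 = 0.072950
risk, unboosted participants = 389/2843 = 0.136827
absolute risk difference = 0.063878
1 / 0.063878 = 15.655 → round up → 16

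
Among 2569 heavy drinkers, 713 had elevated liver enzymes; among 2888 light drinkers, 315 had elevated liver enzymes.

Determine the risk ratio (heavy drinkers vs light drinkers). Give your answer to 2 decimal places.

RR: 2.54

risk, heavy drinkers = 713/2569 = 0.2775
risk, light drinkers = 315/2888 = 0.1091
RR = 0.2775 / 0.1091 = 2.54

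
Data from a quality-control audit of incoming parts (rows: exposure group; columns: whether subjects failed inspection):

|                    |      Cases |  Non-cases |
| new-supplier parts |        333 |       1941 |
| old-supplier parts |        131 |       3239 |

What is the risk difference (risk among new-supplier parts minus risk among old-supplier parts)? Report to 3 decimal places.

risk, new-supplier parts = 333/2274 = 0.14644
risk, old-supplier parts = 131/3370 = 0.03887
risk difference = 0.14644 − 0.03887 = 0.108

RD = 0.108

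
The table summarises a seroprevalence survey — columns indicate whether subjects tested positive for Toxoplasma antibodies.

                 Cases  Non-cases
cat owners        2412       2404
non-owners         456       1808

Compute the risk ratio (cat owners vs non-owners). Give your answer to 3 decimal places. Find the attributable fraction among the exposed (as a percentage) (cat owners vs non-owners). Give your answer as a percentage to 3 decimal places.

RR = 2.487; AR% = 59.784%

risk, cat owners = 2412/4816 = 0.5008
risk, non-owners = 456/2264 = 0.2014
RR = 0.5008 / 0.2014 = 2.487
AR% = (0.5008 − 0.2014) / 0.5008 = 0.5978 → 59.784%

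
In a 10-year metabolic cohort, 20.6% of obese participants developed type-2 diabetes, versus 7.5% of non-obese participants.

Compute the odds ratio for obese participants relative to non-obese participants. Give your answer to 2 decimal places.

3.20

odds, obese participants = 0.2060/0.7940 = 0.2594
odds, non-obese participants = 0.0750/0.9250 = 0.0811
OR = 0.2594 / 0.0811 = 3.20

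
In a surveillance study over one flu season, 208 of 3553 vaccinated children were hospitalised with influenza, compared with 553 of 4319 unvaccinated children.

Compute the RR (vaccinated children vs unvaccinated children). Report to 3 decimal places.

risk, vaccinated children = 208/3553 = 0.0585
risk, unvaccinated children = 553/4319 = 0.1280
RR = 0.0585 / 0.1280 = 0.457

0.457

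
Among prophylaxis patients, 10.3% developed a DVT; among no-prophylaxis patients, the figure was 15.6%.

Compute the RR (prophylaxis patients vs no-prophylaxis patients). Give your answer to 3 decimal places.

RR = 0.1030 / 0.1560 = 0.660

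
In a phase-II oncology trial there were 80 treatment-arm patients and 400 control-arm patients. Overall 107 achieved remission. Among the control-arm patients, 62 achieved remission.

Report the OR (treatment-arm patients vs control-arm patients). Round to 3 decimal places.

treatment-arm patients with the outcome: 107 − 62 = 45
treatment-arm patients without the outcome: 80 − 45 = 35
control-arm patients without the outcome: 400 − 62 = 338
OR = (45 × 338) / (35 × 62) = 15210/2170 ≈ 7.009

OR = 7.009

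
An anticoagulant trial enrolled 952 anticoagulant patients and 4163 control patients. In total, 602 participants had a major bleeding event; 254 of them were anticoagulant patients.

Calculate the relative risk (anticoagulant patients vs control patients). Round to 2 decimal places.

3.19

anticoagulant patients without the outcome: 952 − 254 = 698
control patients with the outcome: 602 − 254 = 348
control patients without the outcome: 4163 − 348 = 3815
risk, anticoagulant patients = 254/952 = 0.2668
risk, control patients = 348/4163 = 0.0836
RR = 0.2668 / 0.0836 = 3.19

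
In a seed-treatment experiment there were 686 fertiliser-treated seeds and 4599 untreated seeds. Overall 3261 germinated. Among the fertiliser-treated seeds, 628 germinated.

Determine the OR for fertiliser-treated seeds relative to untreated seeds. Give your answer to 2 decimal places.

8.08

fertiliser-treated seeds without the outcome: 686 − 628 = 58
untreated seeds with the outcome: 3261 − 628 = 2633
untreated seeds without the outcome: 4599 − 2633 = 1966
odds, fertiliser-treated seeds = 628/58 = 10.8276
odds, untreated seeds = 2633/1966 = 1.3393
OR = 10.8276 / 1.3393 = 8.08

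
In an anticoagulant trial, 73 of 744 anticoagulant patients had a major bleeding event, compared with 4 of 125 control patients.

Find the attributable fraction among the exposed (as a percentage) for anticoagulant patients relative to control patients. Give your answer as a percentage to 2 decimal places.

risk, anticoagulant patients = 73/744 = 0.09812
risk, control patients = 4/125 = 0.03200
AR% = (0.09812 − 0.03200) / 0.09812 = 0.6739 → 67.39%

AR% = 67.39%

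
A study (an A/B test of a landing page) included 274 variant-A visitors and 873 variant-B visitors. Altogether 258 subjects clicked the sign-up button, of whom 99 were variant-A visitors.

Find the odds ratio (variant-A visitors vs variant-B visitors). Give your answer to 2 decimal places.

variant-A visitors without the outcome: 274 − 99 = 175
variant-B visitors with the outcome: 258 − 99 = 159
variant-B visitors without the outcome: 873 − 159 = 714
odds, variant-A visitors = 99/175 = 0.5657
odds, variant-B visitors = 159/714 = 0.2227
OR = 0.5657 / 0.2227 = 2.54

OR: 2.54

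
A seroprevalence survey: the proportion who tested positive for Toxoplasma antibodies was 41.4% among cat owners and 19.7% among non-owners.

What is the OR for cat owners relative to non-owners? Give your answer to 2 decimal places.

OR = 2.88

odds, cat owners = 0.4140/0.5860 = 0.7065
odds, non-owners = 0.1970/0.8030 = 0.2453
OR = 0.7065 / 0.2453 = 2.88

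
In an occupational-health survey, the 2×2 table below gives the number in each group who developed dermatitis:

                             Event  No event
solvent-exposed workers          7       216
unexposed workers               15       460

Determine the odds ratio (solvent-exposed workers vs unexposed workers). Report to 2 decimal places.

OR = (7 × 460) / (216 × 15) = 3220/3240 ≈ 0.99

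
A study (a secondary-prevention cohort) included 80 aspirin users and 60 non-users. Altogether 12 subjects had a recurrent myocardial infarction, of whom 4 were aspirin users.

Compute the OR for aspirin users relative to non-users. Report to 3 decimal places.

OR ≈ 0.342

aspirin users without the outcome: 80 − 4 = 76
non-users with the outcome: 12 − 4 = 8
non-users without the outcome: 60 − 8 = 52
OR = (4 × 52) / (76 × 8) = 208/608 ≈ 0.342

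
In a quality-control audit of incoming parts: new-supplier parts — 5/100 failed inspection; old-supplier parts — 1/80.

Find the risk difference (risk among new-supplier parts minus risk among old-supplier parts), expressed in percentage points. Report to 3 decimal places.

risk, new-supplier parts = 5/100 = 0.05000
risk, old-supplier parts = 1/80 = 0.01250
risk difference = 0.05000 − 0.01250 = 0.03750 → 3.750 percentage points

3.750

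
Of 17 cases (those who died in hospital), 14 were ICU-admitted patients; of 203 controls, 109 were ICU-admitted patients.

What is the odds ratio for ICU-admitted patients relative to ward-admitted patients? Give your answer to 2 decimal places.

OR = (14 × 94) / (109 × 3) = 1316/327 ≈ 4.02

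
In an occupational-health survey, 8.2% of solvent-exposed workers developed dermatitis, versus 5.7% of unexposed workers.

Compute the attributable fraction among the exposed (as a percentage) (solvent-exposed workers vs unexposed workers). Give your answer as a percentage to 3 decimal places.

AR% = (0.0820 − 0.0570) / 0.0820 = 0.3049 → 30.488%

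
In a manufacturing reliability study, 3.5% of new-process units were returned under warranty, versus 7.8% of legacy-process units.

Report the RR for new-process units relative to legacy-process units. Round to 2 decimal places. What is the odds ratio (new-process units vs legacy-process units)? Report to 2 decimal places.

RR = 0.45; OR = 0.43

RR = 0.03500 / 0.07800 = 0.45
odds, new-process units = 0.03500/0.96500 = 0.03627
odds, legacy-process units = 0.07800/0.92200 = 0.08460
OR = 0.03627 / 0.08460 = 0.43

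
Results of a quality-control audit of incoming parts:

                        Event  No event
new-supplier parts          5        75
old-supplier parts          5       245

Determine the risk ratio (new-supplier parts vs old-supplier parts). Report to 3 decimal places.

risk, new-supplier parts = 5/80 = 0.06250
risk, old-supplier parts = 5/250 = 0.02000
RR = 0.06250 / 0.02000 = 3.125

RR = 3.125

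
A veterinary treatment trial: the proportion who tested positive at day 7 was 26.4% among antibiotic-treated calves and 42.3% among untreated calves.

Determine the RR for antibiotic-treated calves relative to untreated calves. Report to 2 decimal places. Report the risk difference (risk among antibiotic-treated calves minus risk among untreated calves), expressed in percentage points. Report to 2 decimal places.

RR = 0.2640 / 0.4230 = 0.62
risk difference = 0.2640 − 0.4230 = -0.1590 → -15.90 percentage points

RR = 0.62; RD = -15.90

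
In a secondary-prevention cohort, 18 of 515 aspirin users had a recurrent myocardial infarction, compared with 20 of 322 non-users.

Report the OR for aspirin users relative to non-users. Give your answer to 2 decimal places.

OR = (18 × 302) / (497 × 20) = 5436/9940 ≈ 0.55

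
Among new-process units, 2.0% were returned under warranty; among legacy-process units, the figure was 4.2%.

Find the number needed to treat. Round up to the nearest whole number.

NNT ≈ 46

absolute risk difference = 0.022000
1 / 0.022000 = 45.455 → round up → 46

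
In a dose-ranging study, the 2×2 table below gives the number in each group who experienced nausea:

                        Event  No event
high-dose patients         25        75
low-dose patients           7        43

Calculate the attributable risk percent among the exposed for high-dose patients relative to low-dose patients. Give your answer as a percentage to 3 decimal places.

risk, high-dose patients = 25/100 = 0.2500
risk, low-dose patients = 7/50 = 0.1400
AR% = (0.2500 − 0.1400) / 0.2500 = 0.4400 → 44.000%

AR% ≈ 44.000%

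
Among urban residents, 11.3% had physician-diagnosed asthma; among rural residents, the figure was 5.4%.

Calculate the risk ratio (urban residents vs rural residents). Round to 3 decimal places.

RR = 0.1130 / 0.0540 = 2.093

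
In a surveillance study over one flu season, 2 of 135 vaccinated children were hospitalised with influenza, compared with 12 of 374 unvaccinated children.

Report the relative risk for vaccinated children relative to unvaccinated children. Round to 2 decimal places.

RR: 0.46

risk, vaccinated children = 2/135 = 0.01481
risk, unvaccinated children = 12/374 = 0.03209
RR = 0.01481 / 0.03209 = 0.46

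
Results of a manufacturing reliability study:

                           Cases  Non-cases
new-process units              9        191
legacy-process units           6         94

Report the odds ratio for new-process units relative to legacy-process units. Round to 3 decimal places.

OR = 0.738

odds, new-process units = 9/191 = 0.04712
odds, legacy-process units = 6/94 = 0.06383
OR = 0.04712 / 0.06383 = 0.738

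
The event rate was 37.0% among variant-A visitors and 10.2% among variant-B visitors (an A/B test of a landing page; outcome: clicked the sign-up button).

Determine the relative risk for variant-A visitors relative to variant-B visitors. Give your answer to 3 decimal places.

RR = 0.3700 / 0.1020 = 3.627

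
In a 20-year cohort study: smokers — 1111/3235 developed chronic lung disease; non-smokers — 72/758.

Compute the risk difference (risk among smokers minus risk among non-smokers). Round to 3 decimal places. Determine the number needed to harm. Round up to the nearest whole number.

RD = 0.248; NNH = 5

risk, smokers = 1111/3235 = 0.3434
risk, non-smokers = 72/758 = 0.0950
risk difference = 0.3434 − 0.0950 = 0.248
absolute risk difference = 0.248444
1 / 0.248444 = 4.025 → round up → 5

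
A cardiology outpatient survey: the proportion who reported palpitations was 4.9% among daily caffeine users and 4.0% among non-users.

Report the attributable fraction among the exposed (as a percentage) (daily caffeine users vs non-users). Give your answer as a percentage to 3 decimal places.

AR% = (0.04900 − 0.04000) / 0.04900 = 0.1837 → 18.367%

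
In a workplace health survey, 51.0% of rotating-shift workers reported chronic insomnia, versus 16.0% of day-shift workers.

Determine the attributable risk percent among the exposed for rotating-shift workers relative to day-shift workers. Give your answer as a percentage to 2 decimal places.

AR% = (0.5100 − 0.1600) / 0.5100 = 0.6863 → 68.63%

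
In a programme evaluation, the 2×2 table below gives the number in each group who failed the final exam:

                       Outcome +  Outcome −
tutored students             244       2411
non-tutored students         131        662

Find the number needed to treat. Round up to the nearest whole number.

14

risk, tutored students = 244/2655 = 0.091902
risk, non-tutored students = 131/793 = 0.165195
absolute risk difference = 0.073293
1 / 0.073293 = 13.644 → round up → 14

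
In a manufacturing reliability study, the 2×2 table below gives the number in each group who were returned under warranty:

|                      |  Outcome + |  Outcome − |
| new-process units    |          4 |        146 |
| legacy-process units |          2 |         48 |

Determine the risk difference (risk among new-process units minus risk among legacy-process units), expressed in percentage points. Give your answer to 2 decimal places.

risk, new-process units = 4/150 = 0.02667
risk, legacy-process units = 2/50 = 0.04000
risk difference = 0.02667 − 0.04000 = -0.01333 → -1.33 percentage points

-1.33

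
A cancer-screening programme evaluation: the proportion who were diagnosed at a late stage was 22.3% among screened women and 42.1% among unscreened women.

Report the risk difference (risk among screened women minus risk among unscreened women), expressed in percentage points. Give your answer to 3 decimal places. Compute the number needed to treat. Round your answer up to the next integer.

RD = -19.800; NNT = 6

risk difference = 0.2230 − 0.4210 = -0.1980 → -19.800 percentage points
absolute risk difference = 0.198000
1 / 0.198000 = 5.051 → round up → 6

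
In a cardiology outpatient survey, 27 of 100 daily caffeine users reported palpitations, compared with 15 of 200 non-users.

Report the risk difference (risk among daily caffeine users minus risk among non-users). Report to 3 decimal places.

risk, daily caffeine users = 27/100 = 0.2700
risk, non-users = 15/200 = 0.0750
risk difference = 0.2700 − 0.0750 = 0.195

RD = 0.195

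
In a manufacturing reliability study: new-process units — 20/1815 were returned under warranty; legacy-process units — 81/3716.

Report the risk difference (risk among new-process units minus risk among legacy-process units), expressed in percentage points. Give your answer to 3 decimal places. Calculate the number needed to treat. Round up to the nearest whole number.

risk, new-process units = 20/1815 = 0.01102
risk, legacy-process units = 81/3716 = 0.02180
risk difference = 0.01102 − 0.02180 = -0.01078 → -1.078 percentage points
absolute risk difference = 0.010778
1 / 0.010778 = 92.782 → round up → 93

RD = -1.078; NNT = 93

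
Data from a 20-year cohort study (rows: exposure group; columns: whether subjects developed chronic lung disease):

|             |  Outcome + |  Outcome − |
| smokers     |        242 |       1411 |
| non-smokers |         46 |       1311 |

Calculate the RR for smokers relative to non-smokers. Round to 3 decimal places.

risk, smokers = 242/1653 = 0.14640
risk, non-smokers = 46/1357 = 0.03390
RR = 0.14640 / 0.03390 = 4.319

RR: 4.319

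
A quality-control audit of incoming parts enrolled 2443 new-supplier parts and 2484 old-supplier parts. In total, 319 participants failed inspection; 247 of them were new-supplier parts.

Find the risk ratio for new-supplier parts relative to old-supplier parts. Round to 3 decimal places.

RR ≈ 3.488

new-supplier parts without the outcome: 2443 − 247 = 2196
old-supplier parts with the outcome: 319 − 247 = 72
old-supplier parts without the outcome: 2484 − 72 = 2412
risk, new-supplier parts = 247/2443 = 0.10111
risk, old-supplier parts = 72/2484 = 0.02899
RR = 0.10111 / 0.02899 = 3.488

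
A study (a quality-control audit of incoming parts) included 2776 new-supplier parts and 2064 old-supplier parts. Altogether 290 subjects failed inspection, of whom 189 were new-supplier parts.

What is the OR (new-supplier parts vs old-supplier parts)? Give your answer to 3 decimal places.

new-supplier parts without the outcome: 2776 − 189 = 2587
old-supplier parts with the outcome: 290 − 189 = 101
old-supplier parts without the outcome: 2064 − 101 = 1963
odds, new-supplier parts = 189/2587 = 0.07306
odds, old-supplier parts = 101/1963 = 0.05145
OR = 0.07306 / 0.05145 = 1.420

OR ≈ 1.420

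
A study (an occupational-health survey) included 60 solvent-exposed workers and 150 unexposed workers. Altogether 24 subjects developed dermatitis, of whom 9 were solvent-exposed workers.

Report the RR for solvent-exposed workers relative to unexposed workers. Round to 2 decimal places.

RR = 1.50

solvent-exposed workers without the outcome: 60 − 9 = 51
unexposed workers with the outcome: 24 − 9 = 15
unexposed workers without the outcome: 150 − 15 = 135
risk, solvent-exposed workers = 9/60 = 0.1500
risk, unexposed workers = 15/150 = 0.1000
RR = 0.1500 / 0.1000 = 1.50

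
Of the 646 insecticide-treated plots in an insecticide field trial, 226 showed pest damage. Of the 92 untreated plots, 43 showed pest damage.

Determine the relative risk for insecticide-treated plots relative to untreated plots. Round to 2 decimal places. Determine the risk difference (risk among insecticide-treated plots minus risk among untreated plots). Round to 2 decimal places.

risk, insecticide-treated plots = 226/646 = 0.3498
risk, untreated plots = 43/92 = 0.4674
RR = 0.3498 / 0.4674 = 0.75
risk difference = 0.3498 − 0.4674 = -0.12

RR = 0.75; RD = -0.12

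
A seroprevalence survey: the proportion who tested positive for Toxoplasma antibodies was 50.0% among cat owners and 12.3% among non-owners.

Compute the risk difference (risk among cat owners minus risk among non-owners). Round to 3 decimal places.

risk difference = 0.5000 − 0.1230 = 0.377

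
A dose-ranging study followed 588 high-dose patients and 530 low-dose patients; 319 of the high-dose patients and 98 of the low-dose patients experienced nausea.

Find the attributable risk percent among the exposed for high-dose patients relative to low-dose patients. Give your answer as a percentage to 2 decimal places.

risk, high-dose patients = 319/588 = 0.5425
risk, low-dose patients = 98/530 = 0.1849
AR% = (0.5425 − 0.1849) / 0.5425 = 0.6592 → 65.92%

AR% ≈ 65.92%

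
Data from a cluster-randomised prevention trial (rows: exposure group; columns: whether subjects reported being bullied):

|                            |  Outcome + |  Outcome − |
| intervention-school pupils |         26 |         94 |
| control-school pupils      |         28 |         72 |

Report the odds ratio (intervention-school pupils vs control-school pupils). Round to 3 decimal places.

0.711

odds, intervention-school pupils = 26/94 = 0.2766
odds, control-school pupils = 28/72 = 0.3889
OR = 0.2766 / 0.3889 = 0.711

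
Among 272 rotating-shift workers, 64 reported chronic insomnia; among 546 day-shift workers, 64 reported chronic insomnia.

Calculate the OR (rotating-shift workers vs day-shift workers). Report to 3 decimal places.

odds, rotating-shift workers = 64/208 = 0.3077
odds, day-shift workers = 64/482 = 0.1328
OR = 0.3077 / 0.1328 = 2.317

2.317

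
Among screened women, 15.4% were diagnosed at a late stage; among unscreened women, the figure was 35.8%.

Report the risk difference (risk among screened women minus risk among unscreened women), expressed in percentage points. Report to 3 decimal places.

risk difference = 0.1540 − 0.3580 = -0.2040 → -20.400 percentage points

RD ≈ -20.400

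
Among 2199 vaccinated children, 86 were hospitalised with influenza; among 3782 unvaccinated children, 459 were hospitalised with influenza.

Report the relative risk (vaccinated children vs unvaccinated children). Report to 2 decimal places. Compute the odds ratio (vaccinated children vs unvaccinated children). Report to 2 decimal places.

RR = 0.32; OR = 0.29

risk, vaccinated children = 86/2199 = 0.03911
risk, unvaccinated children = 459/3782 = 0.12136
RR = 0.03911 / 0.12136 = 0.32
OR = (86 × 3323) / (2113 × 459) = 285778/969867 ≈ 0.29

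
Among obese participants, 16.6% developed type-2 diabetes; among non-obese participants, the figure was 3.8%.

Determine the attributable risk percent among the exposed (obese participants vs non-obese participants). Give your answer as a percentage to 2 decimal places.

AR% = (0.16600 − 0.03800) / 0.16600 = 0.7711 → 77.11%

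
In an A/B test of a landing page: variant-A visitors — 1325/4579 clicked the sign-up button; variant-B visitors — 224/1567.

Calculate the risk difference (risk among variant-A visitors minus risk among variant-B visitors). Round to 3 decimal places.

0.146

risk, variant-A visitors = 1325/4579 = 0.2894
risk, variant-B visitors = 224/1567 = 0.1429
risk difference = 0.2894 − 0.1429 = 0.146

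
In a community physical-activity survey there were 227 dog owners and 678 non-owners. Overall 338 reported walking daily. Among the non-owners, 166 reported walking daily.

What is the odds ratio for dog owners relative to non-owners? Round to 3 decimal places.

dog owners with the outcome: 338 − 166 = 172
dog owners without the outcome: 227 − 172 = 55
non-owners without the outcome: 678 − 166 = 512
OR = (172 × 512) / (55 × 166) = 88064/9130 ≈ 9.646

OR ≈ 9.646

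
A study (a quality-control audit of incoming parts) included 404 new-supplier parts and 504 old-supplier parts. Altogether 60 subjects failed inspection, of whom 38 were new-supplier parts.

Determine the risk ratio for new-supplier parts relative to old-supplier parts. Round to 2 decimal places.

RR = 2.15

new-supplier parts without the outcome: 404 − 38 = 366
old-supplier parts with the outcome: 60 − 38 = 22
old-supplier parts without the outcome: 504 − 22 = 482
risk, new-supplier parts = 38/404 = 0.09406
risk, old-supplier parts = 22/504 = 0.04365
RR = 0.09406 / 0.04365 = 2.15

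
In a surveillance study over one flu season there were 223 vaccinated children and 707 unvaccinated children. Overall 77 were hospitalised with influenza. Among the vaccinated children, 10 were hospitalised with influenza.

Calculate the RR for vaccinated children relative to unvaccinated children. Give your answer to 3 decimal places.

0.473

vaccinated children without the outcome: 223 − 10 = 213
unvaccinated children with the outcome: 77 − 10 = 67
unvaccinated children without the outcome: 707 − 67 = 640
risk, vaccinated children = 10/223 = 0.04484
risk, unvaccinated children = 67/707 = 0.09477
RR = 0.04484 / 0.09477 = 0.473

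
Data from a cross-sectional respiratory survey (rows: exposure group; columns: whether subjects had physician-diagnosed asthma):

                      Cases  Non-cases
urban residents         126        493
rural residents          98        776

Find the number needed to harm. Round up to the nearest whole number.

risk, urban residents = 126/619 = 0.203554
risk, rural residents = 98/874 = 0.112128
absolute risk difference = 0.091426
1 / 0.091426 = 10.938 → round up → 11

NNH = 11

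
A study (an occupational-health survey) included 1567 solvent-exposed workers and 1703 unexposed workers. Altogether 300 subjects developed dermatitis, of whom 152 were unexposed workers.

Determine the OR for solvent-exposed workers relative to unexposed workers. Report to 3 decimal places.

OR: 1.064

solvent-exposed workers with the outcome: 300 − 152 = 148
solvent-exposed workers without the outcome: 1567 − 148 = 1419
unexposed workers without the outcome: 1703 − 152 = 1551
OR = (148 × 1551) / (1419 × 152) = 229548/215688 ≈ 1.064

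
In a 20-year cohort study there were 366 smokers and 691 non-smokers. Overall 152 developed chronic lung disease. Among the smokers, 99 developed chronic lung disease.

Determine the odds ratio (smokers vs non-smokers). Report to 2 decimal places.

smokers without the outcome: 366 − 99 = 267
non-smokers with the outcome: 152 − 99 = 53
non-smokers without the outcome: 691 − 53 = 638
OR = (99 × 638) / (267 × 53) = 63162/14151 ≈ 4.46

OR = 4.46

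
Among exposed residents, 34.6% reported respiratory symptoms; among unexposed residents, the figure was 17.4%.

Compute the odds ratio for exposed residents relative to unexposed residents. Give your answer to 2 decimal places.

odds, exposed residents = 0.3460/0.6540 = 0.5291
odds, unexposed residents = 0.1740/0.8260 = 0.2107
OR = 0.5291 / 0.2107 = 2.51

2.51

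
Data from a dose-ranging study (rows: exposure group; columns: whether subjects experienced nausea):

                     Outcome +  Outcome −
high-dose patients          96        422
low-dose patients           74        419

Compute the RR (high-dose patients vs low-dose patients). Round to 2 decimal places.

1.23

risk, high-dose patients = 96/518 = 0.1853
risk, low-dose patients = 74/493 = 0.1501
RR = 0.1853 / 0.1501 = 1.23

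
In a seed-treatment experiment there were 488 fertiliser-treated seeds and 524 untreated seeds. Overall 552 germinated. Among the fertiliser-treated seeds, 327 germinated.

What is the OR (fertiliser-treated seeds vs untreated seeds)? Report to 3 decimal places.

2.699

fertiliser-treated seeds without the outcome: 488 − 327 = 161
untreated seeds with the outcome: 552 − 327 = 225
untreated seeds without the outcome: 524 − 225 = 299
odds, fertiliser-treated seeds = 327/161 = 2.0311
odds, untreated seeds = 225/299 = 0.7525
OR = 2.0311 / 0.7525 = 2.699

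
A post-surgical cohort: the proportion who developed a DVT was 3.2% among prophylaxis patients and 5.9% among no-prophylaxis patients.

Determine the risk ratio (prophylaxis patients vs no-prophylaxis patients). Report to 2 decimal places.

RR = 0.03200 / 0.05900 = 0.54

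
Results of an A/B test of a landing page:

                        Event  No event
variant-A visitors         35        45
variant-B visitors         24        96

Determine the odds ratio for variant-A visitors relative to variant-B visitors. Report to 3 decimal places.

OR = (35 × 96) / (45 × 24) = 3360/1080 ≈ 3.111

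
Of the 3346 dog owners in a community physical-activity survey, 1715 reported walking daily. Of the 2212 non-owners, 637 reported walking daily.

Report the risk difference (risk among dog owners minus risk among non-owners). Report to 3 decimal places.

risk, dog owners = 1715/3346 = 0.5126
risk, non-owners = 637/2212 = 0.2880
risk difference = 0.5126 − 0.2880 = 0.225

RD: 0.225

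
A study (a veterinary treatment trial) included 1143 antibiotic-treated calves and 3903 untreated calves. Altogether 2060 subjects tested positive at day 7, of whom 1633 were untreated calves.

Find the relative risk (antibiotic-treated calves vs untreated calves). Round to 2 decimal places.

RR = 0.89

antibiotic-treated calves with the outcome: 2060 − 1633 = 427
antibiotic-treated calves without the outcome: 1143 − 427 = 716
untreated calves without the outcome: 3903 − 1633 = 2270
risk, antibiotic-treated calves = 427/1143 = 0.3736
risk, untreated calves = 1633/3903 = 0.4184
RR = 0.3736 / 0.4184 = 0.89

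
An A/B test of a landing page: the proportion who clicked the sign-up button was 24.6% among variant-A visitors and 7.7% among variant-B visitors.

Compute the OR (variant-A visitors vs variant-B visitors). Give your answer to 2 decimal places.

3.91

odds, variant-A visitors = 0.2460/0.7540 = 0.3263
odds, variant-B visitors = 0.0770/0.9230 = 0.0834
OR = 0.3263 / 0.0834 = 3.91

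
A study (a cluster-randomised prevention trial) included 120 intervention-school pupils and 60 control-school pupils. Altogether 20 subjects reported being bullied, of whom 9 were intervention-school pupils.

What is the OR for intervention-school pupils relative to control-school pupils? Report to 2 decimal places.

intervention-school pupils without the outcome: 120 − 9 = 111
control-school pupils with the outcome: 20 − 9 = 11
control-school pupils without the outcome: 60 − 11 = 49
OR = (9 × 49) / (111 × 11) = 441/1221 ≈ 0.36

0.36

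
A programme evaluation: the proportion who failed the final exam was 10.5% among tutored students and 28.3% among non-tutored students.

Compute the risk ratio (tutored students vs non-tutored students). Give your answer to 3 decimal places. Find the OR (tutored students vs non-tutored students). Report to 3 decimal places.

RR = 0.371; OR = 0.297

RR = 0.1050 / 0.2830 = 0.371
odds, tutored students = 0.1050/0.8950 = 0.1173
odds, non-tutored students = 0.2830/0.7170 = 0.3947
OR = 0.1173 / 0.3947 = 0.297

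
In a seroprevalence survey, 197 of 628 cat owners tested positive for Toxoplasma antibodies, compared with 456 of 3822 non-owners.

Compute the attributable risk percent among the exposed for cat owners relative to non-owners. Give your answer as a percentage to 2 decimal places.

61.97%

risk, cat owners = 197/628 = 0.3137
risk, non-owners = 456/3822 = 0.1193
AR% = (0.3137 − 0.1193) / 0.3137 = 0.6197 → 61.97%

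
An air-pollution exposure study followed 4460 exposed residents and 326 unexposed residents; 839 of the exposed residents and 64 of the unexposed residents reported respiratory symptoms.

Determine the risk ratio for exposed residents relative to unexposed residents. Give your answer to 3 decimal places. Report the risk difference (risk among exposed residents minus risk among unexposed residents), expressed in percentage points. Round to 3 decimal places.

RR = 0.958; RD = -0.820

risk, exposed residents = 839/4460 = 0.1881
risk, unexposed residents = 64/326 = 0.1963
RR = 0.1881 / 0.1963 = 0.958
risk difference = 0.1881 − 0.1963 = -0.0082 → -0.820 percentage points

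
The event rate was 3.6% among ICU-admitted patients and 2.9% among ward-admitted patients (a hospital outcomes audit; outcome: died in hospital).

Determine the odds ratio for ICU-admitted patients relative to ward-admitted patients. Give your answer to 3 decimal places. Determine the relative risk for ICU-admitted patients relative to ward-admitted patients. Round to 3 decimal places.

OR = 1.250; RR = 1.241

odds, ICU-admitted patients = 0.03600/0.96400 = 0.03734
odds, ward-admitted patients = 0.02900/0.97100 = 0.02987
OR = 0.03734 / 0.02987 = 1.250
RR = 0.03600 / 0.02900 = 1.241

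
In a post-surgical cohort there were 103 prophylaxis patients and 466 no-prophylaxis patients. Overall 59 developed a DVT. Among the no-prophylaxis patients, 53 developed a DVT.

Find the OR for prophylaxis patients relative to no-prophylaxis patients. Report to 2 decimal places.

0.48

prophylaxis patients with the outcome: 59 − 53 = 6
prophylaxis patients without the outcome: 103 − 6 = 97
no-prophylaxis patients without the outcome: 466 − 53 = 413
odds, prophylaxis patients = 6/97 = 0.0619
odds, no-prophylaxis patients = 53/413 = 0.1283
OR = 0.0619 / 0.1283 = 0.48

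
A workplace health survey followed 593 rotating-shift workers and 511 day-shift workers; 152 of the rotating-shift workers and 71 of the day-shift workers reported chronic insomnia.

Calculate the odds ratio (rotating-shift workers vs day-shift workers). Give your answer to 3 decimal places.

2.136

odds, rotating-shift workers = 152/441 = 0.3447
odds, day-shift workers = 71/440 = 0.1614
OR = 0.3447 / 0.1614 = 2.136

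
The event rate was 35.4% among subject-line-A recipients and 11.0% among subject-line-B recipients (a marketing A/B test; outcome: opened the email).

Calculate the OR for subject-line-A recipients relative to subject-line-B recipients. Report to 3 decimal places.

odds, subject-line-A recipients = 0.3540/0.6460 = 0.5480
odds, subject-line-B recipients = 0.1100/0.8900 = 0.1236
OR = 0.5480 / 0.1236 = 4.434

OR = 4.434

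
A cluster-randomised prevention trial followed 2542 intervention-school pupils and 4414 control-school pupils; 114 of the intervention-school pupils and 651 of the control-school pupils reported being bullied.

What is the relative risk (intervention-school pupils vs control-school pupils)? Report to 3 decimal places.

risk, intervention-school pupils = 114/2542 = 0.04485
risk, control-school pupils = 651/4414 = 0.14749
RR = 0.04485 / 0.14749 = 0.304

0.304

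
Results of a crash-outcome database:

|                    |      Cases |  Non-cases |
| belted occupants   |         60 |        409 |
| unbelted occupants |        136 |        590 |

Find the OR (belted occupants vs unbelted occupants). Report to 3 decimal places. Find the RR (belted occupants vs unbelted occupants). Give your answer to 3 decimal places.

odds, belted occupants = 60/409 = 0.1467
odds, unbelted occupants = 136/590 = 0.2305
OR = 0.1467 / 0.2305 = 0.636
risk, belted occupants = 60/469 = 0.1279
risk, unbelted occupants = 136/726 = 0.1873
RR = 0.1279 / 0.1873 = 0.683

OR = 0.636; RR = 0.683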